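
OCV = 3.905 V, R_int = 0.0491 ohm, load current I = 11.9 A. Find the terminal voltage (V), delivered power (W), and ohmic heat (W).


Step 1: V_terminal = OCV - I*R = 3.905 - 11.9 * 0.0491 = 3.3207 V
Step 2: P_out = V_terminal * I = 3.3207 * 11.9 = 39.52 W
Step 3: Q = I^2 * R = 11.9^2 * 0.0491 = 6.953 W

V=3.3207 V, P=39.52 W, Q=6.953 W


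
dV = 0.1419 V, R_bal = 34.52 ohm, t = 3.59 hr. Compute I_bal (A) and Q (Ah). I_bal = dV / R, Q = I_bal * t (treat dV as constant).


First, Ohm's law: I_bal = 0.1419 V / 34.52 ohm = 0.0041107 A
Then Q = I * t = 0.0041107 A * 3.59 hr = 0.01476 Ah

I=0.0041107 A, Q=0.01476 Ah


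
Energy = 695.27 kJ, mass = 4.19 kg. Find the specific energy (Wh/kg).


Convert: E = 695.27 kJ = 193.13 Wh
ED = E / m = 193.13 / 4.19 = 46.09 Wh/kg

46.09 Wh/kg


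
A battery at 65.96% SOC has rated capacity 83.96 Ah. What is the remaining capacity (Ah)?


remaining = SOC / 100 * total = 65.96 / 100 * 83.96 = 55.38 Ah

55.38 Ah


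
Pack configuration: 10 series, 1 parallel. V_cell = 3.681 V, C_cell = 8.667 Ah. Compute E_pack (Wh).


E = Ns * Vcell * Np * Ccell = 10 * 3.681 * 1 * 8.667 = 319.0 Wh

319.0 Wh


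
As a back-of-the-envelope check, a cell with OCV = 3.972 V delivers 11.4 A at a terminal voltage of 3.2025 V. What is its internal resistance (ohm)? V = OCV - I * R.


R = (OCV - V) / I = (3.972 - 3.2025) / 11.4 = 0.06750 ohm

0.06750 ohm


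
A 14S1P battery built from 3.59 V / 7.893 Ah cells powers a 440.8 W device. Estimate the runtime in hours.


Step 1: E_pack = Ns * V_cell * Np * C_cell = 14 * 3.59 * 1 * 7.893 = 396.7 Wh
Step 2: t = E_pack / P = 396.7 / 440.8 = 0.9000 hr

0.9000 hr


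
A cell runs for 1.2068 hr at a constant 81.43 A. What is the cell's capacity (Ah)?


C = I * t = 81.43 * 1.2068 = 98.27 Ah

98.27 Ah


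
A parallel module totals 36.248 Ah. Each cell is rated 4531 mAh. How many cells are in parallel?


Convert: C_cell = 4531 mAh = 4.531 Ah
n = C_total / C_cell = 36.248 / 4.531 = 8

8


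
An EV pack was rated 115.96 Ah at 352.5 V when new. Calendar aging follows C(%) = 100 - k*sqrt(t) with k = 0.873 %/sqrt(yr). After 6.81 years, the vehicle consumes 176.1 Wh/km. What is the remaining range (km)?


Step 1: capacity retention = 100 - 0.873 * sqrt(6.81) = 100 - 0.873 * 2.6096 = 97.722%
Step 2: C_now = 115.96 * 97.722/100 = 113.32 Ah
Step 3: E_pack = V * C_now = 352.5 * 113.32 = 39945 Wh
Step 4: range = E_pack / consumption = 39945 / 176.1 = 226.8 km

226.8 km


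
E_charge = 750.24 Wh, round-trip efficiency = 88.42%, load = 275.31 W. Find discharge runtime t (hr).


Step 1: E_discharge = eta/100 * E_charge = 88.42/100 * 750.24 = 663.36 Wh
Step 2: t = E_discharge / P = 663.36 / 275.31 = 2.410 hr

2.410 hr


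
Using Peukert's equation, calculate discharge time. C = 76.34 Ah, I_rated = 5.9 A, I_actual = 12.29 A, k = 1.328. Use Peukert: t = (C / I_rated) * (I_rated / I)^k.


Step 1: t_rated = C / I_rated = 76.34 / 5.9 = 12.939 hr
Step 2: ratio = 5.9 / 12.29 = 0.48007
Step 3: ratio^k = 0.48007^1.328 = 0.37737
Step 4: t = t_rated * ratio^k = 12.939 * 0.37737 = 4.883 hr

4.883 hr


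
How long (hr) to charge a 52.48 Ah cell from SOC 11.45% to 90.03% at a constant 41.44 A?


delta_Ah = 52.48 * (90.03 - 11.45) / 100 = 41.239 Ah
t = delta_Ah / I = 41.239 / 41.44 = 0.9951 hr

0.9951 hr


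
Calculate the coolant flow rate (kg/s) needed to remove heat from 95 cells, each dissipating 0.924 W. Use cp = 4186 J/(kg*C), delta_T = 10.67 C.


Step 1: Total heat Q = 95 * 0.924 W = 87.78 W
Step 2: denom = cp * dT = 4186 * 10.67 = 44665
Step 3: m_dot = 87.78 / 44665 = 0.001965 kg/s

0.001965 kg/s


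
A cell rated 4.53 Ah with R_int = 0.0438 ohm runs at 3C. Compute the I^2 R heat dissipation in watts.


Step 1: I = C_rate * capacity = 3 * 4.53 = 13.59 A
Step 2: Q = I^2 * R = 13.59^2 * 0.0438 = 184.69 * 0.0438 = 8.089 W

8.089 W


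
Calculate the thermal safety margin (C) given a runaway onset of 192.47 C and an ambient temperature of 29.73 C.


Safety margin = 192.47 C - 29.73 C = 162.74 C

162.74 C


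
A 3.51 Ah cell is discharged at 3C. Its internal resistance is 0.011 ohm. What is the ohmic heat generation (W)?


Step 1: I = C_rate * capacity = 3 * 3.51 = 10.53 A
Step 2: Q = I^2 * R = 10.53^2 * 0.011 = 110.88 * 0.011 = 1.220 W

1.220 W


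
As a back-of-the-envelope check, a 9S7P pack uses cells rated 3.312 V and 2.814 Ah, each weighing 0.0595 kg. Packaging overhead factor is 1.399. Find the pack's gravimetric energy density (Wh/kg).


Step 1: V_pack = 9 * 3.312 = 29.808 V
Step 2: C_pack = 7 * 2.814 = 19.698 Ah
Step 3: E_pack = V_pack * C_pack = 29.808 * 19.698 = 587.16 Wh
Step 4: m_pack = 9 * 7 * 0.0595 * 1.399 = 5.2442 kg
Step 5: ED = E_pack / m_pack = 587.16 / 5.2442 = 112.0 Wh/kg

112.0 Wh/kg


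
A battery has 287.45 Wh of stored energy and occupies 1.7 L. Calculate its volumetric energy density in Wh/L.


Volumetric ED = 287.45 Wh / 1.7 L = 169.1 Wh/L

169.1 Wh/L


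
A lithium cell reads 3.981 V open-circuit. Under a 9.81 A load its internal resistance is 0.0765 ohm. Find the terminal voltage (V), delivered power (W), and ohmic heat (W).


Step 1: V_terminal = OCV - I*R = 3.981 - 9.81 * 0.0765 = 3.2305 V
Step 2: P_out = V_terminal * I = 3.2305 * 9.81 = 31.69 W
Step 3: Q = I^2 * R = 9.81^2 * 0.0765 = 7.362 W

V=3.2305 V, P=31.69 W, Q=7.362 W


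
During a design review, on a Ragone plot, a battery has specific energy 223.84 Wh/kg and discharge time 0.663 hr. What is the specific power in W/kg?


Specific power = 223.84 Wh/kg / 0.663 hr = 337.6 W/kg

337.6 W/kg


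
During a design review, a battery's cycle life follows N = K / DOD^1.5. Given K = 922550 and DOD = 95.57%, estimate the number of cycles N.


DOD^1.5 = 934.29
N = K / DOD^1.5 = 922550 / 934.29 = 987.4

987.4 cycles


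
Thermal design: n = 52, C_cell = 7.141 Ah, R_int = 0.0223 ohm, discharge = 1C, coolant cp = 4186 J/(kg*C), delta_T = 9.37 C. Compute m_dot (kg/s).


Step 1: I = 1 * 7.141 = 7.141 A
Step 2: Q_cell = I^2 * R = 7.141^2 * 0.0223 = 1.1372 W
Step 3: Q_total = 52 * 1.1372 = 59.134 W
Step 4: m_dot = Q_total / (cp * dT) = 59.134 / (4186 * 9.37) = 0.001508 kg/s

0.001508 kg/s


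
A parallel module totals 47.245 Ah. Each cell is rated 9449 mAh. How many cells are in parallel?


Convert: C_cell = 9449 mAh = 9.449 Ah
n = C_total / C_cell = 47.245 / 9.449 = 5

5


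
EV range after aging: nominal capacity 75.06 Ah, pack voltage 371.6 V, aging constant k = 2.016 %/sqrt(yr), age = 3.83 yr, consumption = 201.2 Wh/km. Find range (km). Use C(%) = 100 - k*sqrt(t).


Step 1: capacity retention = 100 - 2.016 * sqrt(3.83) = 100 - 2.016 * 1.957 = 96.055%
Step 2: C_now = 75.06 * 96.055/100 = 72.099 Ah
Step 3: E_pack = V * C_now = 371.6 * 72.099 = 26792 Wh
Step 4: range = E_pack / consumption = 26792 / 201.2 = 133.2 km

133.2 km


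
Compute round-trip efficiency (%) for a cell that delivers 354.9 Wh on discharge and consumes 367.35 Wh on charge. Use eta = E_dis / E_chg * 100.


eta_e = E_dis / E_chg * 100 = 354.9 / 367.35 * 100 = 96.61%

96.61%


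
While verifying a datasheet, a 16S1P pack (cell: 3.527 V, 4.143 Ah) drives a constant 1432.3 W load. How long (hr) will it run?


Step 1: E_pack = Ns * V_cell * Np * C_cell = 16 * 3.527 * 1 * 4.143 = 233.8 Wh
Step 2: t = E_pack / P = 233.8 / 1432.3 = 0.1632 hr

0.1632 hr


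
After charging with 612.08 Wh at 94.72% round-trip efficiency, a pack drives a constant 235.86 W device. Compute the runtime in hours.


Step 1: E_discharge = eta/100 * E_charge = 94.72/100 * 612.08 = 579.76 Wh
Step 2: t = E_discharge / P = 579.76 / 235.86 = 2.458 hr

2.458 hr


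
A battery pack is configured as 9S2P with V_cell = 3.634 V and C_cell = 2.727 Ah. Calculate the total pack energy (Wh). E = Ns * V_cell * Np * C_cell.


V_pack = 9 * 3.634 = 32.706 V
C_pack = 2 * 2.727 = 5.454 Ah
E = V_pack * C_pack = 32.706 * 5.454 = 178.4 Wh

178.4 Wh


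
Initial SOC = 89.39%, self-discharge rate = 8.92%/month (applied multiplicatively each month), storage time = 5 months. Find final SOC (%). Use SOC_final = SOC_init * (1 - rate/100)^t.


Monthly retention factor = 1 - 8.92/100 = 0.9108
Over 5 months: factor^5 = 0.62678
SOC_final = 89.39 * 0.62678 = 56.03%

56.03%


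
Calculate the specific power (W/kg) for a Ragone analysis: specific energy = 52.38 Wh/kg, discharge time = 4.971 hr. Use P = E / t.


P_specific = E / t = 52.38 / 4.971 = 10.54 W/kg

10.54 W/kg


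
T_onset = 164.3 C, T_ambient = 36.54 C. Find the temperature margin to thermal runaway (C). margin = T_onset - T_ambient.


margin = T_onset - T_ambient = 164.3 - 36.54 = 127.76 C

127.76 C


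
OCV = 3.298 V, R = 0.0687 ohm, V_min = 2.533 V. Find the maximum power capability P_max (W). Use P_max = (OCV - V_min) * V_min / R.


P_max = (OCV - V_min) * V_min / R = (3.298 - 2.533) * 2.533 / 0.0687 = 0.765 * 2.533 / 0.0687 = 28.21 W

28.21 W


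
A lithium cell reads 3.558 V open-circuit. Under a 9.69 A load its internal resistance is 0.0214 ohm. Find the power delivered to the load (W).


Step 1: V_terminal = OCV - I*R = 3.558 - 9.69 * 0.0214 = 3.3506 V
Step 2: P_out = V_terminal * I = 3.3506 * 9.69 = 32.47 W

32.47 W


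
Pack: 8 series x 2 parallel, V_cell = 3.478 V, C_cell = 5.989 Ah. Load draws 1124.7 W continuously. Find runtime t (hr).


Step 1: E_pack = Ns * V_cell * Np * C_cell = 8 * 3.478 * 2 * 5.989 = 333.28 Wh
Step 2: t = E_pack / P = 333.28 / 1124.7 = 0.2963 hr

0.2963 hr


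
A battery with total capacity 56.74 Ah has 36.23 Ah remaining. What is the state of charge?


SOC = (remaining / total) * 100 = (36.23 / 56.74) * 100 = 63.85%

63.85%


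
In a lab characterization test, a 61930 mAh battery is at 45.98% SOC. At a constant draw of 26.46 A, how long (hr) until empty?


Convert: C_total = 61930 mAh = 61.93 Ah
Step 1: remaining = SOC/100 * C_total = 45.98/100 * 61.93 = 28.475 Ah
Step 2: t = remaining / I = 28.475 / 26.46 = 1.076 hr

1.076 hr


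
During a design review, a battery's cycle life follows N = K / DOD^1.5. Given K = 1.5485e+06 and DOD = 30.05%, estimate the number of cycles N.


Step 1: DOD^1.5 = 30.05^1.5 = 164.73
Step 2: N = 1.5485e+06 / 164.73 = 9400 cycles

9400 cycles


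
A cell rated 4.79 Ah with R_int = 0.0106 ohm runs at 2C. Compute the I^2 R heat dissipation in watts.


Step 1: I = C_rate * capacity = 2 * 4.79 = 9.58 A
Step 2: Q = I^2 * R = 9.58^2 * 0.0106 = 91.776 * 0.0106 = 0.9728 W

0.9728 W


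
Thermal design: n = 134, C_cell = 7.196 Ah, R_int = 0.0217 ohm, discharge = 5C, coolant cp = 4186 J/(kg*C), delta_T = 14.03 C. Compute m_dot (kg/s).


Step 1: I = 5 * 7.196 = 35.98 A
Step 2: Q_cell = I^2 * R = 35.98^2 * 0.0217 = 28.092 W
Step 3: Q_total = 134 * 28.092 = 3764.3 W
Step 4: m_dot = Q_total / (cp * dT) = 3764.3 / (4186 * 14.03) = 0.06410 kg/s

0.06410 kg/s


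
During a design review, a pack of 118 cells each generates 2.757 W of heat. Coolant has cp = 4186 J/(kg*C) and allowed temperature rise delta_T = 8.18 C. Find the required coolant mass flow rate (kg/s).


Q_total = 118 * 2.757 = 325.33 W
m_dot = Q_total / (cp * dT) = 325.33 / (4186 * 8.18) = 0.009501 kg/s

0.009501 kg/s


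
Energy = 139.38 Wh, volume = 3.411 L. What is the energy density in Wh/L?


Volumetric ED = 139.38 Wh / 3.411 L = 40.86 Wh/L

40.86 Wh/L


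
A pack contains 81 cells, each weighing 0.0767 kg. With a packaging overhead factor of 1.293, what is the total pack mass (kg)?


m_pack = n * m_cell * overhead = 81 * 0.0767 * 1.293 = 8.033 kg

8.033 kg


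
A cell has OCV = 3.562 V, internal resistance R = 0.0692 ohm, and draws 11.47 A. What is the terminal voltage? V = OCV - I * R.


V = OCV - I*R = 3.562 - 11.47 * 0.0692 = 2.768 V

2.768 V


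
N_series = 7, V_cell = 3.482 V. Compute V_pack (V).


With 7 cells in series at 3.482 V each, V_pack = 24.374 V

24.374 V


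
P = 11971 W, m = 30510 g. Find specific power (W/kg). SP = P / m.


Convert: m = 30510 g = 30.51 kg
Specific power = 11971 W / 30.51 kg = 392.4 W/kg

392.4 W/kg


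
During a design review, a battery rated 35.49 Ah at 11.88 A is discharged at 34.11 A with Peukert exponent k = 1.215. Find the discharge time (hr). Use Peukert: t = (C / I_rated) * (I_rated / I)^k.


t_rated = C / I_rated = 35.49 / 11.88 = 2.9874 hr
(I_rated/I)^k = (0.34828)^1.215 = 0.27762
t = t_rated * (I_rated/I)^k = 2.9874 * 0.27762 = 0.8294 hr

0.8294 hr


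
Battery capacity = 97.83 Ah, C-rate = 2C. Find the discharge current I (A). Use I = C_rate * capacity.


I = C_rate * capacity = 2 * 97.83 = 195.66 A

195.66 A


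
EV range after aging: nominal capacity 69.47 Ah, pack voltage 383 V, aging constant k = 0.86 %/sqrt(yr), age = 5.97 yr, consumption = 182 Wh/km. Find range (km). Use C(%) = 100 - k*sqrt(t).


Step 1: capacity retention = 100 - 0.86 * sqrt(5.97) = 100 - 0.86 * 2.4434 = 97.899%
Step 2: C_now = 69.47 * 97.899/100 = 68.01 Ah
Step 3: E_pack = V * C_now = 383 * 68.01 = 26048 Wh
Step 4: range = E_pack / consumption = 26048 / 182 = 143.1 km

143.1 km


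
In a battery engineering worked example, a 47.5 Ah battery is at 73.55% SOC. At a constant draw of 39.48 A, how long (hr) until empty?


Step 1: remaining = SOC/100 * C_total = 73.55/100 * 47.5 = 34.936 Ah
Step 2: t = remaining / I = 34.936 / 39.48 = 0.8849 hr

0.8849 hr


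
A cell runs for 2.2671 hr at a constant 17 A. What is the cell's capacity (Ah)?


C = I * t = 17 * 2.2671 = 38.54 Ah

38.54 Ah


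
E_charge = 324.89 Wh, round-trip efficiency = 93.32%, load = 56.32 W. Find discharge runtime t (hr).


Step 1: E_discharge = eta/100 * E_charge = 93.32/100 * 324.89 = 303.19 Wh
Step 2: t = E_discharge / P = 303.19 / 56.32 = 5.383 hr

5.383 hr


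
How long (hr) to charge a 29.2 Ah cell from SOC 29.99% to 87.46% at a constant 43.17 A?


delta_Ah = 29.2 * (87.46 - 29.99) / 100 = 16.781 Ah
t = delta_Ah / I = 16.781 / 43.17 = 0.3887 hr

0.3887 hr


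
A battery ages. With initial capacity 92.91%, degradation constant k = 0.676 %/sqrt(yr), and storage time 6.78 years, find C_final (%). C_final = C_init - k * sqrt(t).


Step 1: sqrt(6.78 yr) = 2.6038
Step 2: drop = 0.676 * 2.6038 = 1.7602
Step 3: C_final = 92.91 - 1.7602 = 91.15%

91.15%


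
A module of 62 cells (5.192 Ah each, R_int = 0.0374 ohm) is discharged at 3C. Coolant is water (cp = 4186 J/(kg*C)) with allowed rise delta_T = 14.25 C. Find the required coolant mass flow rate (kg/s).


Step 1: I = 3 * 5.192 = 15.576 A
Step 2: Q_cell = I^2 * R = 15.576^2 * 0.0374 = 9.0737 W
Step 3: Q_total = 62 * 9.0737 = 562.57 W
Step 4: m_dot = Q_total / (cp * dT) = 562.57 / (4186 * 14.25) = 0.009431 kg/s

0.009431 kg/s


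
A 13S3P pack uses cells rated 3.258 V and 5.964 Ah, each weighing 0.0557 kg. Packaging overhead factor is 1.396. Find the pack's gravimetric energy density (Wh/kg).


Step 1: V_pack = 13 * 3.258 = 42.354 V
Step 2: C_pack = 3 * 5.964 = 17.892 Ah
Step 3: E_pack = V_pack * C_pack = 42.354 * 17.892 = 757.8 Wh
Step 4: m_pack = 13 * 3 * 0.0557 * 1.396 = 3.0325 kg
Step 5: ED = E_pack / m_pack = 757.8 / 3.0325 = 249.9 Wh/kg

249.9 Wh/kg


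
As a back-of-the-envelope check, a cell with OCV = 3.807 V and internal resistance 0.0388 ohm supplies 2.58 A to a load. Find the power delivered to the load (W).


Step 1: V_terminal = OCV - I*R = 3.807 - 2.58 * 0.0388 = 3.7069 V
Step 2: P_out = V_terminal * I = 3.7069 * 2.58 = 9.564 W

9.564 W


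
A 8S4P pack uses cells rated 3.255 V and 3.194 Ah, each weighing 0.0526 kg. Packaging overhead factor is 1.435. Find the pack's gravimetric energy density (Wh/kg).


Step 1: V_pack = 8 * 3.255 = 26.04 V
Step 2: C_pack = 4 * 3.194 = 12.776 Ah
Step 3: E_pack = V_pack * C_pack = 26.04 * 12.776 = 332.69 Wh
Step 4: m_pack = 8 * 4 * 0.0526 * 1.435 = 2.4154 kg
Step 5: ED = E_pack / m_pack = 332.69 / 2.4154 = 137.7 Wh/kg

137.7 Wh/kg


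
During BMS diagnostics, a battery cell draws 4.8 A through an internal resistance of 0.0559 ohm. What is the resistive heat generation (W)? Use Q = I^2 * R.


Q = I^2 * R = 4.8^2 * 0.0559 = 1.288 W

1.288 W


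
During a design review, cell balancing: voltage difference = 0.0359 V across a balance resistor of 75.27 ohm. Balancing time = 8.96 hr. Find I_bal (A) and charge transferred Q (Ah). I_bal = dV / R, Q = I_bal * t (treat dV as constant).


I_bal = dV / R = 0.0359 / 75.27 = 4.7695e-04 A
Q = I_bal * t = 4.7695e-04 * 8.96 = 0.004273 Ah

I=4.7695e-04 A, Q=0.004273 Ah


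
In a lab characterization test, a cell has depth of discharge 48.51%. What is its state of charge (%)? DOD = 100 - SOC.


SOC = 100 - DOD = 100 - 48.51 = 51.49%

51.49%


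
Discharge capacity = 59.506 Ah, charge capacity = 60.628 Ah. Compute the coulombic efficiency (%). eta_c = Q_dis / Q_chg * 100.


eta_c = Q_dis / Q_chg * 100 = 59.506 / 60.628 * 100 = 98.15%

98.15%


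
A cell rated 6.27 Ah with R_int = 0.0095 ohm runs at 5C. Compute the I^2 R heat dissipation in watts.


Step 1: I = C_rate * capacity = 5 * 6.27 = 31.35 A
Step 2: Q = I^2 * R = 31.35^2 * 0.0095 = 982.82 * 0.0095 = 9.337 W

9.337 W


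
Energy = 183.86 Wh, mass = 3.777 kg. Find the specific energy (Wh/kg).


ED = E / m = 183.86 / 3.777 = 48.68 Wh/kg

48.68 Wh/kg


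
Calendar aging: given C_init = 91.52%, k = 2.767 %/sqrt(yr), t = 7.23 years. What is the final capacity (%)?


sqrt(t) = sqrt(7.23) = 2.6889
C_final = 91.52 - 2.767 * 2.6889 = 84.08%

84.08%


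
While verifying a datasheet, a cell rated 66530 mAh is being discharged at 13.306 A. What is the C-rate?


Convert: capacity = 66530 mAh = 66.53 Ah
Rearranging: C_rate = 13.306 / 66.53 = 0.2C

0.2C


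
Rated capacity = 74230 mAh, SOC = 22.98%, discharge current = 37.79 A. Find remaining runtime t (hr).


Convert: C_total = 74230 mAh = 74.23 Ah
Step 1: remaining = SOC/100 * C_total = 22.98/100 * 74.23 = 17.058 Ah
Step 2: t = remaining / I = 17.058 / 37.79 = 0.4514 hr

0.4514 hr


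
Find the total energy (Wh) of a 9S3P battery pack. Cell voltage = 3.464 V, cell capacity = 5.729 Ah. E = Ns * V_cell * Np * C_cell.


V_pack = 9 * 3.464 = 31.176 V
C_pack = 3 * 5.729 = 17.187 Ah
E = V_pack * C_pack = 31.176 * 17.187 = 535.8 Wh

535.8 Wh


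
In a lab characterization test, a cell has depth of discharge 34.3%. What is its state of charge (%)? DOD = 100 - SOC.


SOC = 100 - DOD = 100 - 34.3 = 65.7%

65.7%


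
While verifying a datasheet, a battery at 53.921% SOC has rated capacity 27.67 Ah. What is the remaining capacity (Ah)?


remaining = SOC / 100 * total = 53.921 / 100 * 27.67 = 14.92 Ah

14.92 Ah


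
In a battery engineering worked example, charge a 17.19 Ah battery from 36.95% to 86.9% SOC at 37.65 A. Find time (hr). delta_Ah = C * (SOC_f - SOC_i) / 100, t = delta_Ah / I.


Step 1: dSOC = 86.9% - 36.95% = 49.95%
Step 2: delta_Ah = 17.19 * 49.95 / 100 = 8.5864 Ah
Step 3: t = 8.5864 / 37.65 = 0.2281 hr

0.2281 hr


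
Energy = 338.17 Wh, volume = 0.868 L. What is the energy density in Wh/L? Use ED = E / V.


Volumetric ED = 338.17 Wh / 0.868 L = 389.6 Wh/L

389.6 Wh/L


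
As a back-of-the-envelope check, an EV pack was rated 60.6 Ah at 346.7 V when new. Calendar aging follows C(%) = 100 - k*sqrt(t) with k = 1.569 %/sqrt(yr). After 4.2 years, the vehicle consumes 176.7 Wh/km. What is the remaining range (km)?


Step 1: capacity retention = 100 - 1.569 * sqrt(4.2) = 100 - 1.569 * 2.0494 = 96.784%
Step 2: C_now = 60.6 * 96.784/100 = 58.651 Ah
Step 3: E_pack = V * C_now = 346.7 * 58.651 = 20334 Wh
Step 4: range = E_pack / consumption = 20334 / 176.7 = 115.1 km

115.1 km


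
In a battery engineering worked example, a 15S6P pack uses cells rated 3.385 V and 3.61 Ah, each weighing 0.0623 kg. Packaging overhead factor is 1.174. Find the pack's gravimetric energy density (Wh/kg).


Step 1: V_pack = 15 * 3.385 = 50.775 V
Step 2: C_pack = 6 * 3.61 = 21.66 Ah
Step 3: E_pack = V_pack * C_pack = 50.775 * 21.66 = 1099.8 Wh
Step 4: m_pack = 15 * 6 * 0.0623 * 1.174 = 6.5826 kg
Step 5: ED = E_pack / m_pack = 1099.8 / 6.5826 = 167.1 Wh/kg

167.1 Wh/kg


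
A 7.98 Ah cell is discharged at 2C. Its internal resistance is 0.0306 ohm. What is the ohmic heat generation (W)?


Step 1: I = C_rate * capacity = 2 * 7.98 = 15.96 A
Step 2: Q = I^2 * R = 15.96^2 * 0.0306 = 254.72 * 0.0306 = 7.794 W

7.794 W


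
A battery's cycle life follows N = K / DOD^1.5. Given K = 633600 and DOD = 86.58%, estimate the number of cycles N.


DOD^1.5 = 805.61
N = K / DOD^1.5 = 633600 / 805.61 = 786.5

786.5 cycles


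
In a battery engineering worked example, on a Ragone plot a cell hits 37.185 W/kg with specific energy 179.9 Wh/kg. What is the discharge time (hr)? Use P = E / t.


t = E / P = 179.9 / 37.185 = 4.838 hr

4.838 hr


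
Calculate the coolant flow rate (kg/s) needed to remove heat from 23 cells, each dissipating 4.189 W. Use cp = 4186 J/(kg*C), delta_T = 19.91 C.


Q_total = 23 * 4.189 = 96.347 W
m_dot = Q_total / (cp * dT) = 96.347 / (4186 * 19.91) = 0.001156 kg/s

0.001156 kg/s


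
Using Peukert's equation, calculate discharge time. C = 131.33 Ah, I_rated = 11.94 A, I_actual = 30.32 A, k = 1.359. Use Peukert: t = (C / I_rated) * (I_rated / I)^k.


Step 1: t_rated = C / I_rated = 131.33 / 11.94 = 10.999 hr
Step 2: ratio = 11.94 / 30.32 = 0.3938
Step 3: ratio^k = 0.3938^1.359 = 0.28183
Step 4: t = t_rated * ratio^k = 10.999 * 0.28183 = 3.100 hr

3.100 hr


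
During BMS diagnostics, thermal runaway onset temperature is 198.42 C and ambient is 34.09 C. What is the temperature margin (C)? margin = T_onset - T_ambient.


Safety margin = 198.42 C - 34.09 C = 164.33 C

164.33 C


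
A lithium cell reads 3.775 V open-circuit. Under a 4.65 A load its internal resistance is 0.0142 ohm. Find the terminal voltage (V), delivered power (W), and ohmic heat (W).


Step 1: V_terminal = OCV - I*R = 3.775 - 4.65 * 0.0142 = 3.709 V
Step 2: P_out = V_terminal * I = 3.709 * 4.65 = 17.25 W
Step 3: Q = I^2 * R = 4.65^2 * 0.0142 = 0.3070 W

V=3.709 V, P=17.25 W, Q=0.3070 W


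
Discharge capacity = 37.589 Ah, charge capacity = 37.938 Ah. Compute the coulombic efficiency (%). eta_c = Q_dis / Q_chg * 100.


Coulombic efficiency = 37.589/37.938 * 100% = 99.08%

99.08%


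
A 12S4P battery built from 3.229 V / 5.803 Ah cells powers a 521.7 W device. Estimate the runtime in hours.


Step 1: E_pack = Ns * V_cell * Np * C_cell = 12 * 3.229 * 4 * 5.803 = 899.42 Wh
Step 2: t = E_pack / P = 899.42 / 521.7 = 1.724 hr

1.724 hr


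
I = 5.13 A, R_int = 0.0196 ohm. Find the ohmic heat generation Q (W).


Q = I^2 * R = 5.13^2 * 0.0196 = 0.5158 W

0.5158 W


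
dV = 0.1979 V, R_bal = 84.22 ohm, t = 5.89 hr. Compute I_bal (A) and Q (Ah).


First, Ohm's law: I_bal = 0.1979 V / 84.22 ohm = 0.0023498 A
Then Q = I * t = 0.0023498 A * 5.89 hr = 0.01384 Ah

I=0.0023498 A, Q=0.01384 Ah


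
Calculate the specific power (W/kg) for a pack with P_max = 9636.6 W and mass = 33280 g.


Convert: m = 33280 g = 33.28 kg
Specific power = 9636.6 W / 33.28 kg = 289.6 W/kg

289.6 W/kg


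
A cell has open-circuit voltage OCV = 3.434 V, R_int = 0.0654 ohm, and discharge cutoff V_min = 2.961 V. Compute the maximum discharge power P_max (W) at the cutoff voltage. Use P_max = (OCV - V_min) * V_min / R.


P_max = (OCV - V_min) * V_min / R = (3.434 - 2.961) * 2.961 / 0.0654 = 0.473 * 2.961 / 0.0654 = 21.42 W

21.42 W


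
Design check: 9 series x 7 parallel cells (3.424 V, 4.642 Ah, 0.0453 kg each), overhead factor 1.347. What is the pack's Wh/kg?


Step 1: V_pack = 9 * 3.424 = 30.816 V
Step 2: C_pack = 7 * 4.642 = 32.494 Ah
Step 3: E_pack = V_pack * C_pack = 30.816 * 32.494 = 1001.3 Wh
Step 4: m_pack = 9 * 7 * 0.0453 * 1.347 = 3.8442 kg
Step 5: ED = E_pack / m_pack = 1001.3 / 3.8442 = 260.5 Wh/kg

260.5 Wh/kg


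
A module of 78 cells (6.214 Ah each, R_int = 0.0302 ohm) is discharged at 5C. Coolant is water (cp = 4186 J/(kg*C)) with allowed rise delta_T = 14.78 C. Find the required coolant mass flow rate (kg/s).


Step 1: I = 5 * 6.214 = 31.07 A
Step 2: Q_cell = I^2 * R = 31.07^2 * 0.0302 = 29.153 W
Step 3: Q_total = 78 * 29.153 = 2273.9 W
Step 4: m_dot = Q_total / (cp * dT) = 2273.9 / (4186 * 14.78) = 0.03675 kg/s

0.03675 kg/s


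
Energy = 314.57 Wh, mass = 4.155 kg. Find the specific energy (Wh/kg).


ED = E / m = 314.57 / 4.155 = 75.71 Wh/kg

75.71 Wh/kg


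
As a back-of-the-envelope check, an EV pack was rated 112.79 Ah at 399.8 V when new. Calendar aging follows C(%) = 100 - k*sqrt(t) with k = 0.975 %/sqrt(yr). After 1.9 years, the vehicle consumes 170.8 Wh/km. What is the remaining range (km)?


Step 1: capacity retention = 100 - 0.975 * sqrt(1.9) = 100 - 0.975 * 1.3784 = 98.656%
Step 2: C_now = 112.79 * 98.656/100 = 111.27 Ah
Step 3: E_pack = V * C_now = 399.8 * 111.27 = 44486 Wh
Step 4: range = E_pack / consumption = 44486 / 170.8 = 260.5 km

260.5 km


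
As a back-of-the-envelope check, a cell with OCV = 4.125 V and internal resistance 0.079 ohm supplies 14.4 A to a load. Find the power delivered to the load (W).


Step 1: V_terminal = OCV - I*R = 4.125 - 14.4 * 0.079 = 2.9874 V
Step 2: P_out = V_terminal * I = 2.9874 * 14.4 = 43.02 W

43.02 W


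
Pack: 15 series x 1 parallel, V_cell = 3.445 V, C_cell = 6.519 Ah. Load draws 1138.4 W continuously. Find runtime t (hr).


Step 1: E_pack = Ns * V_cell * Np * C_cell = 15 * 3.445 * 1 * 6.519 = 336.87 Wh
Step 2: t = E_pack / P = 336.87 / 1138.4 = 0.2959 hr

0.2959 hr


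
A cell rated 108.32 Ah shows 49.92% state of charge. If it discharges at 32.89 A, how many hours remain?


Step 1: remaining = SOC/100 * C_total = 49.92/100 * 108.32 = 54.073 Ah
Step 2: t = remaining / I = 54.073 / 32.89 = 1.644 hr

1.644 hr


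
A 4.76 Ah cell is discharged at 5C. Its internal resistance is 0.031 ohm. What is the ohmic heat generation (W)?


Step 1: I = C_rate * capacity = 5 * 4.76 = 23.8 A
Step 2: Q = I^2 * R = 23.8^2 * 0.031 = 566.44 * 0.031 = 17.56 W

17.56 W


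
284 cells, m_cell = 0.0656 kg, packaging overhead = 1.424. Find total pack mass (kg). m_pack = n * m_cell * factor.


m_pack = n * m_cell * overhead = 284 * 0.0656 * 1.424 = 26.53 kg

26.53 kg


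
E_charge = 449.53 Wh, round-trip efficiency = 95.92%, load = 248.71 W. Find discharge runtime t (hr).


Step 1: E_discharge = eta/100 * E_charge = 95.92/100 * 449.53 = 431.19 Wh
Step 2: t = E_discharge / P = 431.19 / 248.71 = 1.734 hr

1.734 hr


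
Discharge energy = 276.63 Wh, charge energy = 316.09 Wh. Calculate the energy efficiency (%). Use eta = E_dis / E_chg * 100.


Round-trip efficiency = 276.63/316.09 * 100% = 87.52%

87.52%


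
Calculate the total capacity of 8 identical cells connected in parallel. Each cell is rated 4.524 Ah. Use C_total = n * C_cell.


Parallel capacities add: 8 * 4.524 Ah = 36.192 Ah

36.192 Ah


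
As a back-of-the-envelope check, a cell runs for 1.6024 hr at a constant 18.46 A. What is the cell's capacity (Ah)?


C = I * t = 18.46 * 1.6024 = 29.58 Ah

29.58 Ah


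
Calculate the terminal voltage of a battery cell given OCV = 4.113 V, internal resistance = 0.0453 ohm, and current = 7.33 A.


IR drop = 7.33 * 0.0453 = 0.33205 V
V = 4.113 - 0.33205 = 3.781 V

3.781 V


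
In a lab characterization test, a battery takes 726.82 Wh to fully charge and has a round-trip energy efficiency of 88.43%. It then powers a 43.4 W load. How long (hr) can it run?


Step 1: E_discharge = eta/100 * E_charge = 88.43/100 * 726.82 = 642.73 Wh
Step 2: t = E_discharge / P = 642.73 / 43.4 = 14.81 hr

14.81 hr


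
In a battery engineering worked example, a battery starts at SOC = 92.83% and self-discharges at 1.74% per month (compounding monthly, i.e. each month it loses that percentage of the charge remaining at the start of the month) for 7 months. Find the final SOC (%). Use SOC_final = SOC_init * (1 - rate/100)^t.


decay = (1 - 1.74/100)^7 = 0.88438
SOC_final = 92.83 * 0.88438 = 82.10%

82.10%


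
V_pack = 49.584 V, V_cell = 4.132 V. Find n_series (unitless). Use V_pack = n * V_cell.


Rearranging: n = V_pack / V_cell = 49.584 / 4.132 = 12 cells

12


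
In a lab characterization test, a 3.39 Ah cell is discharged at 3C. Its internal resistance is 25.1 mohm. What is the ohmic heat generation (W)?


Convert: R = 25.1 mohm = 0.0251 ohm
Step 1: I = C_rate * capacity = 3 * 3.39 = 10.17 A
Step 2: Q = I^2 * R = 10.17^2 * 0.0251 = 103.43 * 0.0251 = 2.596 W

2.596 W


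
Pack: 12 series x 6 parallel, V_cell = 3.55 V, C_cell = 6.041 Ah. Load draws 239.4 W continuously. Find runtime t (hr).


Step 1: E_pack = Ns * V_cell * Np * C_cell = 12 * 3.55 * 6 * 6.041 = 1544.1 Wh
Step 2: t = E_pack / P = 1544.1 / 239.4 = 6.450 hr

6.450 hr


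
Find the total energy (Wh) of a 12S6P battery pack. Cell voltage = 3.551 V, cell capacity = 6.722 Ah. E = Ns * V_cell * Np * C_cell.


E = Ns * Vcell * Np * Ccell = 12 * 3.551 * 6 * 6.722 = 1719 Wh

1719 Wh


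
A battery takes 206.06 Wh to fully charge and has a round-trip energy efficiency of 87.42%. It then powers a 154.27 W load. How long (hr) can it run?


Step 1: E_discharge = eta/100 * E_charge = 87.42/100 * 206.06 = 180.14 Wh
Step 2: t = E_discharge / P = 180.14 / 154.27 = 1.168 hr

1.168 hr


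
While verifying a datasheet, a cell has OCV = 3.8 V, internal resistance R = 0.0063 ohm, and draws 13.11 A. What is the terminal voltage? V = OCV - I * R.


V = OCV - I*R = 3.8 - 13.11 * 0.0063 = 3.717 V

3.717 V


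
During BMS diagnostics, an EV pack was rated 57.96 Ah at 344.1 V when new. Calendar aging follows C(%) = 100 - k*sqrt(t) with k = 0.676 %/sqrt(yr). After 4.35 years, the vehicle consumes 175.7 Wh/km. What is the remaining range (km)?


Step 1: capacity retention = 100 - 0.676 * sqrt(4.35) = 100 - 0.676 * 2.0857 = 98.59%
Step 2: C_now = 57.96 * 98.59/100 = 57.143 Ah
Step 3: E_pack = V * C_now = 344.1 * 57.143 = 19663 Wh
Step 4: range = E_pack / consumption = 19663 / 175.7 = 111.9 km

111.9 km


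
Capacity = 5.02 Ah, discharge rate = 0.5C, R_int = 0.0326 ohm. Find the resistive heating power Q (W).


Step 1: I = C_rate * capacity = 0.5 * 5.02 = 2.51 A
Step 2: Q = I^2 * R = 2.51^2 * 0.0326 = 6.3001 * 0.0326 = 0.2054 W

0.2054 W


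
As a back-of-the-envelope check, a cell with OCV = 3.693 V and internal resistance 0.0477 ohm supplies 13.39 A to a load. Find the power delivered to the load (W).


Step 1: V_terminal = OCV - I*R = 3.693 - 13.39 * 0.0477 = 3.0543 V
Step 2: P_out = V_terminal * I = 3.0543 * 13.39 = 40.90 W

40.90 W


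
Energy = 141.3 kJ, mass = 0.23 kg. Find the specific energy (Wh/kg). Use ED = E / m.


Convert: E = 141.3 kJ = 39.25 Wh
ED = E / m = 39.25 / 0.23 = 170.7 Wh/kg

170.7 Wh/kg


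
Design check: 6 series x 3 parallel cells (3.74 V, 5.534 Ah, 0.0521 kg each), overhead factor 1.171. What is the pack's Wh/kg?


Step 1: V_pack = 6 * 3.74 = 22.44 V
Step 2: C_pack = 3 * 5.534 = 16.602 Ah
Step 3: E_pack = V_pack * C_pack = 22.44 * 16.602 = 372.55 Wh
Step 4: m_pack = 6 * 3 * 0.0521 * 1.171 = 1.0982 kg
Step 5: ED = E_pack / m_pack = 372.55 / 1.0982 = 339.2 Wh/kg

339.2 Wh/kg


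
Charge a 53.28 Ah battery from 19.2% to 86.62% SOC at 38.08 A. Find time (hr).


Step 1: dSOC = 86.62% - 19.2% = 67.42%
Step 2: delta_Ah = 53.28 * 67.42 / 100 = 35.921 Ah
Step 3: t = 35.921 / 38.08 = 0.9433 hr

0.9433 hr


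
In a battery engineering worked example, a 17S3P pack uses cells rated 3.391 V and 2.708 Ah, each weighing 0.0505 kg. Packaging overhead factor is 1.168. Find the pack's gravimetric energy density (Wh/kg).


Step 1: V_pack = 17 * 3.391 = 57.647 V
Step 2: C_pack = 3 * 2.708 = 8.124 Ah
Step 3: E_pack = V_pack * C_pack = 57.647 * 8.124 = 468.32 Wh
Step 4: m_pack = 17 * 3 * 0.0505 * 1.168 = 3.0082 kg
Step 5: ED = E_pack / m_pack = 468.32 / 3.0082 = 155.7 Wh/kg

155.7 Wh/kg


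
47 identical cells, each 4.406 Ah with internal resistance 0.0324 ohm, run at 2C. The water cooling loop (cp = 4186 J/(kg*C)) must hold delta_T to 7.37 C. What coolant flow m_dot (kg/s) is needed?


Step 1: I = 2 * 4.406 = 8.812 A
Step 2: Q_cell = I^2 * R = 8.812^2 * 0.0324 = 2.5159 W
Step 3: Q_total = 47 * 2.5159 = 118.25 W
Step 4: m_dot = Q_total / (cp * dT) = 118.25 / (4186 * 7.37) = 0.003833 kg/s

0.003833 kg/s


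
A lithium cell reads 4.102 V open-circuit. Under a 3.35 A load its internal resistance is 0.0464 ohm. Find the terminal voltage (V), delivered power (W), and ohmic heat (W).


Step 1: V_terminal = OCV - I*R = 4.102 - 3.35 * 0.0464 = 3.9466 V
Step 2: P_out = V_terminal * I = 3.9466 * 3.35 = 13.22 W
Step 3: Q = I^2 * R = 3.35^2 * 0.0464 = 0.5207 W

V=3.9466 V, P=13.22 W, Q=0.5207 W


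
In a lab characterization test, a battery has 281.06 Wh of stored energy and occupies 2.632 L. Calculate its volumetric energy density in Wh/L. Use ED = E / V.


ED = E / V = 281.06 / 2.632 = 106.8 Wh/L

106.8 Wh/L


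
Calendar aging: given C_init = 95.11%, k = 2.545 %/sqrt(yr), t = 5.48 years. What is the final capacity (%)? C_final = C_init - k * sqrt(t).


sqrt(t) = sqrt(5.48) = 2.3409
C_final = 95.11 - 2.545 * 2.3409 = 89.15%

89.15%


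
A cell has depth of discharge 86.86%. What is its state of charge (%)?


SOC = 100 - DOD = 100 - 86.86 = 13.14%

13.14%


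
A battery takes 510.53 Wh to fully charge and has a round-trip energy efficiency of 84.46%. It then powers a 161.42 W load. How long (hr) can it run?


Step 1: E_discharge = eta/100 * E_charge = 84.46/100 * 510.53 = 431.19 Wh
Step 2: t = E_discharge / P = 431.19 / 161.42 = 2.671 hr

2.671 hr


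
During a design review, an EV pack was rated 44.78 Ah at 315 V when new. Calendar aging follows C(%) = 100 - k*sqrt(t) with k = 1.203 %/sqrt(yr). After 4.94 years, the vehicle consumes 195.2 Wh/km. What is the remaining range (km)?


Step 1: capacity retention = 100 - 1.203 * sqrt(4.94) = 100 - 1.203 * 2.2226 = 97.326%
Step 2: C_now = 44.78 * 97.326/100 = 43.583 Ah
Step 3: E_pack = V * C_now = 315 * 43.583 = 13729 Wh
Step 4: range = E_pack / consumption = 13729 / 195.2 = 70.33 km

70.33 km


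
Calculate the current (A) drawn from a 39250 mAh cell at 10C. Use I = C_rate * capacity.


Convert: capacity = 39250 mAh = 39.25 Ah
At 10C: I = 10 * 39.25 Ah = 392.5 A

392.5 A


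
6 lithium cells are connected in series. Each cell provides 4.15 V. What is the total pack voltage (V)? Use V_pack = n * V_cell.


V_pack = n * V_cell = 6 * 4.15 = 24.9 V

24.9 V


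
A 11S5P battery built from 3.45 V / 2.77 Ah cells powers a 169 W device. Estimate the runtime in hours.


Step 1: E_pack = Ns * V_cell * Np * C_cell = 11 * 3.45 * 5 * 2.77 = 525.61 Wh
Step 2: t = E_pack / P = 525.61 / 169 = 3.110 hr

3.110 hr


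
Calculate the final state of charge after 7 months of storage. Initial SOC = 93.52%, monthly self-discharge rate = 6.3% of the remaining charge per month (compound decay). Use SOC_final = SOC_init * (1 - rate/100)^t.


decay = (1 - 6.3/100)^7 = 0.63413
SOC_final = 93.52 * 0.63413 = 59.30%

59.30%


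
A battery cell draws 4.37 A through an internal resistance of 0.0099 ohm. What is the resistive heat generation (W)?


I^2 = 19.097
Q = 19.097 * 0.0099 = 0.1891 W

0.1891 W


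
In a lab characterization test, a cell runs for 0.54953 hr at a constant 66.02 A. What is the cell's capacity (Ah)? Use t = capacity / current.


C = I * t = 66.02 * 0.54953 = 36.28 Ah

36.28 Ah


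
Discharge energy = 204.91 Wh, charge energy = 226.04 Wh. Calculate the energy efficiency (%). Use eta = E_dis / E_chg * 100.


Round-trip efficiency = 204.91/226.04 * 100% = 90.65%

90.65%


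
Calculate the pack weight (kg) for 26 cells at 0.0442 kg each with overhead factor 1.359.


m_pack = n * m_cell * overhead = 26 * 0.0442 * 1.359 = 1.562 kg

1.562 kg


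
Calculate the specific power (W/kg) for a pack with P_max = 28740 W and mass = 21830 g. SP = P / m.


Convert: m = 21830 g = 21.83 kg
SP = P / m = 28740 / 21.83 = 1317 W/kg

1317 W/kg


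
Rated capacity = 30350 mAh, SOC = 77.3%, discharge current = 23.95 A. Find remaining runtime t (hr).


Convert: C_total = 30350 mAh = 30.35 Ah
Step 1: remaining = SOC/100 * C_total = 77.3/100 * 30.35 = 23.461 Ah
Step 2: t = remaining / I = 23.461 / 23.95 = 0.9796 hr

0.9796 hr


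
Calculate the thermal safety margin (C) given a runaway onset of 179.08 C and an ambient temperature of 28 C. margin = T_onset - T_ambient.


Safety margin = 179.08 C - 28 C = 151.08 C

151.08 C


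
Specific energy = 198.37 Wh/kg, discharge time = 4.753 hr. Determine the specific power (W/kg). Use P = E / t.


P_specific = E / t = 198.37 / 4.753 = 41.74 W/kg

41.74 W/kg


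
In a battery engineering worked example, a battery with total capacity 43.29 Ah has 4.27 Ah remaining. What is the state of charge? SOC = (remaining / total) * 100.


SOC% = 4.27 / 43.29 * 100 = 9.864%

9.864%


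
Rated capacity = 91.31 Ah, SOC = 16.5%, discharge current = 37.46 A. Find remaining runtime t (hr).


Step 1: remaining = SOC/100 * C_total = 16.5/100 * 91.31 = 15.066 Ah
Step 2: t = remaining / I = 15.066 / 37.46 = 0.4022 hr

0.4022 hr


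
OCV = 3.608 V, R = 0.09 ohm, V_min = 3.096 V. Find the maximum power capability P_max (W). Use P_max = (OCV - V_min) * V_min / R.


dV = OCV - V_min = 0.512 V (so I_max = dV / R)
P_max = dV * V_min / R = 0.512 * 3.096 / 0.09 = 17.61 W

17.61 W


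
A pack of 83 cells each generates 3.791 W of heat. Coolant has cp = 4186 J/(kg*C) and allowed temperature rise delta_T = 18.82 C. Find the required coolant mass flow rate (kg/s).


Q_total = 83 * 3.791 = 314.65 W
m_dot = Q_total / (cp * dT) = 314.65 / (4186 * 18.82) = 0.003994 kg/s

0.003994 kg/s


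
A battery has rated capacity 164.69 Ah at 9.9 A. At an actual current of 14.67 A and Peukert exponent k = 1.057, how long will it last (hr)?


t_rated = C / I_rated = 164.69 / 9.9 = 16.635 hr
(I_rated/I)^k = (0.67485)^1.057 = 0.65989
t = t_rated * (I_rated/I)^k = 16.635 * 0.65989 = 10.98 hr

10.98 hr


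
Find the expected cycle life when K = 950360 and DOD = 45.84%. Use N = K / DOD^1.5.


Step 1: DOD^1.5 = 45.84^1.5 = 310.36
Step 2: N = 950360 / 310.36 = 3062 cycles

3062 cycles


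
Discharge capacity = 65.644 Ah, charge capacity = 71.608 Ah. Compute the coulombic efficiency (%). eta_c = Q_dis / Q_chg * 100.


Coulombic efficiency = 65.644/71.608 * 100% = 91.67%

91.67%


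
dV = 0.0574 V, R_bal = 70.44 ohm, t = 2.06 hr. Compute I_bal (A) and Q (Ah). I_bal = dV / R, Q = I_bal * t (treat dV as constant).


I_bal = dV / R = 0.0574 / 70.44 = 8.1488e-04 A
Q = I_bal * t = 8.1488e-04 * 2.06 = 0.001679 Ah

I=8.1488e-04 A, Q=0.001679 Ah


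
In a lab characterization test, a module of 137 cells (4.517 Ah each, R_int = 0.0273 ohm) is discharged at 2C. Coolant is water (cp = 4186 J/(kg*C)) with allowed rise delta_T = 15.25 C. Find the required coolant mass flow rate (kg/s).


Step 1: I = 2 * 4.517 = 9.034 A
Step 2: Q_cell = I^2 * R = 9.034^2 * 0.0273 = 2.228 W
Step 3: Q_total = 137 * 2.228 = 305.24 W
Step 4: m_dot = Q_total / (cp * dT) = 305.24 / (4186 * 15.25) = 0.004782 kg/s

0.004782 kg/s


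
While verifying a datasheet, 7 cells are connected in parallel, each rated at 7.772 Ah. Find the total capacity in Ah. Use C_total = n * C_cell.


Parallel capacities add: 7 * 7.772 Ah = 54.404 Ah

54.404 Ah


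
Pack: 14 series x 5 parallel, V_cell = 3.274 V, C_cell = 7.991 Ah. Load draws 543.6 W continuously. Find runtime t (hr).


Step 1: E_pack = Ns * V_cell * Np * C_cell = 14 * 3.274 * 5 * 7.991 = 1831.4 Wh
Step 2: t = E_pack / P = 1831.4 / 543.6 = 3.369 hr

3.369 hr


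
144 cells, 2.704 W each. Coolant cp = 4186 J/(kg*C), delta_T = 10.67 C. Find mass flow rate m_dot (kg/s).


Q_total = 144 * 2.704 = 389.38 W
m_dot = Q_total / (cp * dT) = 389.38 / (4186 * 10.67) = 0.008718 kg/s

0.008718 kg/s


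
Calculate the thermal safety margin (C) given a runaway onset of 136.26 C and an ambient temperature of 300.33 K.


Convert: T_ambient = 300.33 K = 27.18 C
margin = 136.26 - 27.18 = 109.08 C

109.08 C
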